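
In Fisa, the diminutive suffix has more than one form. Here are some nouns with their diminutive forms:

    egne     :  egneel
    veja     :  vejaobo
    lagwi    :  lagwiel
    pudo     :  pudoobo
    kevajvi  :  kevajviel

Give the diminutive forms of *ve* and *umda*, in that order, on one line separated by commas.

veel, umdaobo

The suffix is conditioned by the last vowel: -el when the last vowel of the stem is a front vowel (*egne*, *lagwi*, *kevajvi*); -obo when the last vowel of the stem is a back vowel (*veja*, *pudo*).
*ve* — last vowel /e/ (a front vowel) → -el → *veel*.
Since the last vowel of *umda* is /a/ (a back vowel), it takes -obo, giving *umdaobo*.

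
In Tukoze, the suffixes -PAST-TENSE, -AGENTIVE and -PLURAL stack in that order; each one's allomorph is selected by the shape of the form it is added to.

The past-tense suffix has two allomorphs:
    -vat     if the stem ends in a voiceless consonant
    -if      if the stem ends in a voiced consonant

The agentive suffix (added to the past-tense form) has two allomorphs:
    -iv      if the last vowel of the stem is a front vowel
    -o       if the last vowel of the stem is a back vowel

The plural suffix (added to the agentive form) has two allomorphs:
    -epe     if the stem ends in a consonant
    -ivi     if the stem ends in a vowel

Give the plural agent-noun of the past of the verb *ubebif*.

*ubebif*: final consonant = /f/, voiceless → -vat → *ubebifvat*.
The last vowel of the past-tense form *ubebifvat* is /a/, which is a back vowel, so the agentive suffix is -o, giving *ubebifvato*.
The agentive form *ubebifvato*: final sound = /o/, a vowel → -ivi → *ubebifvatoivi*.

ubebifvatoivi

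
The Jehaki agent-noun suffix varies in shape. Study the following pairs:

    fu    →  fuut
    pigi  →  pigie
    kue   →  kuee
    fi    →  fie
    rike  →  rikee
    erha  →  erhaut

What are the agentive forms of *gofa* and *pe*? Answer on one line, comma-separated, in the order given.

The alternation tracks the last vowel of the stem — -e when the last vowel of the stem is a front vowel (*pigi*, *kue*, *fi*, *rike*); -ut when the last vowel of the stem is a back vowel (*fu*, *erha*).
*gofa*: last vowel = /a/, a back vowel → -ut → *gofaut*.
Since the last vowel of *pe* is /e/ (a front vowel), it takes -e, giving *pee*.

gofaut, pee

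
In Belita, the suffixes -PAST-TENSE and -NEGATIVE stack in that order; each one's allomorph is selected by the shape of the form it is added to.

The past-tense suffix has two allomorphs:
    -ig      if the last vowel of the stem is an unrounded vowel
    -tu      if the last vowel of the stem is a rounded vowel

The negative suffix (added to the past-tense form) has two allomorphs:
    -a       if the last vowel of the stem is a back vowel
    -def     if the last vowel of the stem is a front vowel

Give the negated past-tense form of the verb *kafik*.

kafikigdef

Since the last vowel of *kafik* is /i/ (an unrounded vowel), it takes -ig, giving *kafikig*.
Since the last vowel of the past-tense form *kafikig* is /i/ (a front vowel), it takes -def, giving *kafikigdef*.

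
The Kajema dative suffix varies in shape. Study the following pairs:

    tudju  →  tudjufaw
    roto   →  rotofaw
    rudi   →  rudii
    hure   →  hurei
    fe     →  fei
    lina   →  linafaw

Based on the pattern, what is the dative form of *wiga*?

The pattern is front/back vowel harmony: -i when the last vowel of the stem is a front vowel (*rudi*, *hure*, *fe*); -faw when the last vowel of the stem is a back vowel (*tudju*, *roto*, *lina*).
*wiga*: last vowel = /a/, a back vowel → -faw → *wigafaw*.

wigafaw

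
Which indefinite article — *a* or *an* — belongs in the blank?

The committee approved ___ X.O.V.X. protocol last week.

The indefinite article is chosen by the initial *sound* of the following word, not its spelling.
The initialism *X.O.V.X.* is read letter by letter; the first letter, X, is pronounced /ɛks/, which begins with a vowel sound.
So the article is *an*: The committee approved an X.O.V.X. protocol last week.

an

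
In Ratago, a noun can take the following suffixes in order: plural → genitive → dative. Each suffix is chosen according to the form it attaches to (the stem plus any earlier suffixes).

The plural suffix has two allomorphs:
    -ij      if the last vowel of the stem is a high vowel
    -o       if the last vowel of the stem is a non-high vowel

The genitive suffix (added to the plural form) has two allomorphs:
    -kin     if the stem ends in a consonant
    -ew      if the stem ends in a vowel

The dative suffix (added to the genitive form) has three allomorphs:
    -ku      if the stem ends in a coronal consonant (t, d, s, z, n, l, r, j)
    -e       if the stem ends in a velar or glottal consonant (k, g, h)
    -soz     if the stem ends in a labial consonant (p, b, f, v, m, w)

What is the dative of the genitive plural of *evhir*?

evhirijkinku

*evhir*: last vowel = /i/, a high vowel → -ij → *evhirij*.
The final sound of the plural form *evhirij* is /j/, which is a consonant, so the genitive suffix is -kin, giving *evhirijkin*.
The final consonant of the genitive form *evhirijkin* is /n/, which is coronal, so the dative suffix is -ku, giving *evhirijkinku*.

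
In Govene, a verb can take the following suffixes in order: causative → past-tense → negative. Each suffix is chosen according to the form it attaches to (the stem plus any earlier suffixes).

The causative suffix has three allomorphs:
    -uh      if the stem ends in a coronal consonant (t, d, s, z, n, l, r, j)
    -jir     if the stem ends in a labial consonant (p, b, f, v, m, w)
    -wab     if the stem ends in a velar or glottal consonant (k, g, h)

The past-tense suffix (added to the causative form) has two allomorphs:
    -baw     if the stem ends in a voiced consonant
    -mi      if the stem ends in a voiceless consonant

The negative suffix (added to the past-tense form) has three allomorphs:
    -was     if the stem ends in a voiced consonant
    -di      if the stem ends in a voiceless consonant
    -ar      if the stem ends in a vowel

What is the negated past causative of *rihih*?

rihihwabbawwas

*rihih*: final consonant = /h/, velar/glottal → -wab → *rihihwab*.
Since the final consonant of the causative form *rihihwab* is /b/ (voiced), it takes -baw, giving *rihihwabbaw*.
Since the final sound of the past-tense form *rihihwabbaw* is /w/ (a voiced consonant), it takes -was, giving *rihihwabbawwas*.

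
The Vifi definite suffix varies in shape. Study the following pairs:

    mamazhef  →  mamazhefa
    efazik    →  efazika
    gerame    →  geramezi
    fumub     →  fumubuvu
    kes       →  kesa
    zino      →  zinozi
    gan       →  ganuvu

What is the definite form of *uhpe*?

Looking at the final sound of each stem: -a when the stem ends in a voiceless consonant (*mamazhef*, *efazik*, *kes*); -uvu when the stem ends in a voiced consonant (*fumub*, *gan*); -zi when the stem ends in a vowel (*gerame*, *zino*).
Since the final sound of *uhpe* is /e/ (a vowel), it takes -zi, giving *uhpezi*.

uhpezi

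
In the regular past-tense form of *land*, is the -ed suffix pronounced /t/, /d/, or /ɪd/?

/ɪd/

The stem *land* ends in /t/ or /d/.
The -ed suffix is realized as /ɪd/ after /t, d/; as /t/ after other voiceless consonants; and as /d/ after other voiced sounds.
So -ed on *land* is pronounced /ɪd/.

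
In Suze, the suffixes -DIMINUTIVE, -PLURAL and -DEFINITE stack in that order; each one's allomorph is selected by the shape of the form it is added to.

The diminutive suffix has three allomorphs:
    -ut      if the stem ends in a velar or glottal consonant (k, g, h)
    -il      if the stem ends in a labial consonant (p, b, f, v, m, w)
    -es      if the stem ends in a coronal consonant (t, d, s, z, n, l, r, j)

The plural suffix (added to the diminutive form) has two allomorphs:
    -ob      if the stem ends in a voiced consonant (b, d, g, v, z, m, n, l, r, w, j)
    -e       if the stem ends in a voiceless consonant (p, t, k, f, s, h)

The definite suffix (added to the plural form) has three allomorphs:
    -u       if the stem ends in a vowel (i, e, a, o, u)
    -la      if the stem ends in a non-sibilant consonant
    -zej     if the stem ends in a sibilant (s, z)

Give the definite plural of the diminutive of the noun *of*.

ofilobla

The final consonant of *of* is /f/, which is labial, so the diminutive suffix is -il, giving *ofil*.
The diminutive form *ofil* — final consonant /l/ (voiced) → -ob → *ofilob*.
The plural form *ofilob* — final sound /b/ (a non-sibilant consonant) → -la → *ofilobla*.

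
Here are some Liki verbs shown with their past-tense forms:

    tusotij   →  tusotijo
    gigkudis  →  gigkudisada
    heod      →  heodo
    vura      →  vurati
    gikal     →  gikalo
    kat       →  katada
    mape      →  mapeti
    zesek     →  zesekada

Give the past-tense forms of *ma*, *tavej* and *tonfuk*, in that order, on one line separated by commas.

mati, tavejo, tonfukada

The pattern is voicing of the final sound: -ada when the stem ends in a voiceless consonant (*gigkudis*, *kat*, *zesek*); -o when the stem ends in a voiced consonant (*tusotij*, *heod*, *gikal*); -ti when the stem ends in a vowel (*vura*, *mape*).
Since the final sound of *ma* is /a/ (a vowel), it takes -ti, giving *mati*.
*tavej* — final sound /j/ (a voiced consonant) → -o → *tavejo*.
Since the final sound of *tonfuk* is /k/ (a voiceless consonant), it takes -ada, giving *tonfukada*.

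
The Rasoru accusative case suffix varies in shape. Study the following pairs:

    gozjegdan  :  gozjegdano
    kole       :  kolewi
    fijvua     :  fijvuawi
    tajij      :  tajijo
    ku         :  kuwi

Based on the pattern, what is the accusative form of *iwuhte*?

iwuhtewi

The alternation tracks the final sound of the stem — -o when the stem ends in a consonant (*gozjegdan*, *tajij*); -wi when the stem ends in a vowel (*kole*, *fijvua*, *ku*).
The final sound of *iwuhte* is /e/, which is a vowel, so the suffix is -wi, giving *iwuhtewi*.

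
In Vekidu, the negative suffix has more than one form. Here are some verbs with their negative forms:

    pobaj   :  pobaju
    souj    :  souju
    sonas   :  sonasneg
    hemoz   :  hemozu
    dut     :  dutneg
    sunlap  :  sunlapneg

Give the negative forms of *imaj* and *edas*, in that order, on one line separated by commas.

imaju, edasneg

The alternation tracks the final consonant of the stem — -neg when the stem ends in a voiceless consonant (*sonas*, *dut*, *sunlap*); -u when the stem ends in a voiced consonant (*pobaj*, *souj*, *hemoz*).
*imaj*: final consonant = /j/, voiced → -u → *imaju*.
*edas*: final consonant = /s/, voiceless → -neg → *edasneg*.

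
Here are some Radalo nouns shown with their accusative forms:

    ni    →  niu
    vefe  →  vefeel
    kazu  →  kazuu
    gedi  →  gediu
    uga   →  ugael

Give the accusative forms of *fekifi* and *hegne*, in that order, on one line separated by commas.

The suffix is conditioned by the last vowel: -u when the last vowel of the stem is a high vowel (*ni*, *kazu*, *gedi*); -el when the last vowel of the stem is a non-high vowel (*vefe*, *uga*).
The last vowel of *fekifi* is /i/, which is a high vowel, so the suffix is -u, giving *fekifiu*.
*hegne*: last vowel = /e/, a non-high vowel → -el → *hegneel*.

fekifiu, hegneel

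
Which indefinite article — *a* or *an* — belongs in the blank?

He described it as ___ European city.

The indefinite article is chosen by the initial *sound* of the following word, not its spelling.
*European* begins with the sound /jʊ/ (eu pronounced /jʊ/) — a consonant sound.
So the article is *a*: He described it as a European city.

a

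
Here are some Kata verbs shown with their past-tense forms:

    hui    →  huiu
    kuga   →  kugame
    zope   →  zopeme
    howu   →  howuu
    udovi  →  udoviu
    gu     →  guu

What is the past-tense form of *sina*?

siname

The alternation tracks the last vowel of the stem — -u when the last vowel of the stem is a high vowel (*hui*, *howu*, *udovi*, *gu*); -me when the last vowel of the stem is a non-high vowel (*kuga*, *zope*).
*sina*: last vowel = /a/, a non-high vowel → -me → *siname*.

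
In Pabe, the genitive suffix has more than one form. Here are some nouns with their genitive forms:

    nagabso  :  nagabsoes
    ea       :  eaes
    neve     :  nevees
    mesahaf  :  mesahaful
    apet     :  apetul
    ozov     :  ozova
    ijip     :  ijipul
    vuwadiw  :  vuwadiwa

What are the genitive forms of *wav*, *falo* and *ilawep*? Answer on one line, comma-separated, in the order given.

The suffix is conditioned by the final sound: -ul when the stem ends in a voiceless consonant (*mesahaf*, *apet*, *ijip*); -a when the stem ends in a voiced consonant (*ozov*, *vuwadiw*); -es when the stem ends in a vowel (*nagabso*, *ea*, *neve*).
*wav* — final sound /v/ (a voiced consonant) → -a → *wava*.
Since the final sound of *falo* is /o/ (a vowel), it takes -es, giving *faloes*.
The final sound of *ilawep* is /p/, which is a voiceless consonant, so the suffix is -ul, giving *ilawepul*.

wava, faloes, ilawepul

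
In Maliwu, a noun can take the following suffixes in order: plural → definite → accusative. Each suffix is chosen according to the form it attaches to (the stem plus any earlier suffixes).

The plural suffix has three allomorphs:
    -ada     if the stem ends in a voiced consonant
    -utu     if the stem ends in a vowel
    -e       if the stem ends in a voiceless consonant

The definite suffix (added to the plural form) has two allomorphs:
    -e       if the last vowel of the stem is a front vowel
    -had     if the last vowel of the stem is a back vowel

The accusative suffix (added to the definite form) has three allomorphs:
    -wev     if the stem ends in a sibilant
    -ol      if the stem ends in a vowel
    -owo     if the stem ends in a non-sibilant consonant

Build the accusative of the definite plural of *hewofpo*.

The final sound of *hewofpo* is /o/, which is a vowel, so the plural suffix is -utu, giving *hewofpoutu*.
Since the last vowel of the plural form *hewofpoutu* is /u/ (a back vowel), it takes -had, giving *hewofpoutuhad*.
The definite form *hewofpoutuhad* — final sound /d/ (a non-sibilant consonant) → -owo → *hewofpoutuhadowo*.

hewofpoutuhadowo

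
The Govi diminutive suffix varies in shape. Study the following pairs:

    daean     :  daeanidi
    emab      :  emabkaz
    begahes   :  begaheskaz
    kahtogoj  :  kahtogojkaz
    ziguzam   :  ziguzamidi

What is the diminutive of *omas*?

The suffix is conditioned by the final consonant: -idi when the stem ends in a nasal (*daean*, *ziguzam*); -kaz when the stem ends in a non-nasal consonant (*emab*, *begahes*, *kahtogoj*).
*omas*: final consonant = /s/, non-nasal → -kaz → *omaskaz*.

omaskaz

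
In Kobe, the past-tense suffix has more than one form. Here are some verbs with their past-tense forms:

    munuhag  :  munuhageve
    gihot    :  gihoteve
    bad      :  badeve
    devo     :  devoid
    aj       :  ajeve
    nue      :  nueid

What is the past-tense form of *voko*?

vokoid

The alternation tracks the final sound of the stem — -eve when the stem ends in a consonant (*munuhag*, *gihot*, *bad*, *aj*); -id when the stem ends in a vowel (*devo*, *nue*).
*voko*: final sound = /o/, a vowel → -id → *vokoid*.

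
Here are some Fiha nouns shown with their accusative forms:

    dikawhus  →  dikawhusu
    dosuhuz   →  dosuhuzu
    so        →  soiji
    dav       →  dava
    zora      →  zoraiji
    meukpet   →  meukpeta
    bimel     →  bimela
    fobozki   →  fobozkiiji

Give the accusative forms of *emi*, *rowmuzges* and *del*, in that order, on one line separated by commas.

Looking at the final sound of each stem: -u when the stem ends in a sibilant (*dikawhus*, *dosuhuz*); -a when the stem ends in a non-sibilant consonant (*dav*, *meukpet*, *bimel*); -iji when the stem ends in a vowel (*so*, *zora*, *fobozki*).
*emi*: final sound = /i/, a vowel → -iji → *emiiji*.
The final sound of *rowmuzges* is /s/, which is a sibilant, so the suffix is -u, giving *rowmuzgesu*.
Since the final sound of *del* is /l/ (a non-sibilant consonant), it takes -a, giving *dela*.

emiiji, rowmuzgesu, dela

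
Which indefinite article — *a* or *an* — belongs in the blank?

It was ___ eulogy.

a

The indefinite article is chosen by the initial *sound* of the following word, not its spelling.
*eulogy* begins with the sound /juː/ (eu pronounced /juː/) — a consonant sound.
So the article is *a*: It was a eulogy.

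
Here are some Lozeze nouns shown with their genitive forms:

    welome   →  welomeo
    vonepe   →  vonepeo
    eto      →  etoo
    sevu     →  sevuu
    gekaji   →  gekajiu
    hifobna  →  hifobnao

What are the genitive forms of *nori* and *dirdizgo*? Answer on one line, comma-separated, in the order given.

noriu, dirdizgoo

The alternation tracks the last vowel of the stem — -u when the last vowel of the stem is a high vowel (*sevu*, *gekaji*); -o when the last vowel of the stem is a non-high vowel (*welome*, *vonepe*, *eto*, *hifobna*).
Since the last vowel of *nori* is /i/ (a high vowel), it takes -u, giving *noriu*.
Since the last vowel of *dirdizgo* is /o/ (a non-high vowel), it takes -o, giving *dirdizgoo*.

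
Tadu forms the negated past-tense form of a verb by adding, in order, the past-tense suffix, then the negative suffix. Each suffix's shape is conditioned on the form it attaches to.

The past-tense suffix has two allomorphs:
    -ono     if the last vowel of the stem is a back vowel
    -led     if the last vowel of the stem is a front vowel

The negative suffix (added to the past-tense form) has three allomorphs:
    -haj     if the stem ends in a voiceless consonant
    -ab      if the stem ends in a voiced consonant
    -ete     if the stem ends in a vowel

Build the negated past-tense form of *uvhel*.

*uvhel*: last vowel = /e/, a front vowel → -led → *uvhelled*.
The final sound of the past-tense form *uvhelled* is /d/, which is a voiced consonant, so the negative suffix is -ab, giving *uvhelledab*.

uvhelledab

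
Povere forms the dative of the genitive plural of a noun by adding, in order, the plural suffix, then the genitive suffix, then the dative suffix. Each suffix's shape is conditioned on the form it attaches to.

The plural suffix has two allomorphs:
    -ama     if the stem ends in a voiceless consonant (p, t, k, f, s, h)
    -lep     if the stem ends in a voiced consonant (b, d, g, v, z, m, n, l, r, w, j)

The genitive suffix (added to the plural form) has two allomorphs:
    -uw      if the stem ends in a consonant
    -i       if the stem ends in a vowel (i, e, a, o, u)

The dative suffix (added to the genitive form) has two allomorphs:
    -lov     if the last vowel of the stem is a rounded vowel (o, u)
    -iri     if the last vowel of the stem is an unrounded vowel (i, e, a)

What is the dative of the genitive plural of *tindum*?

*tindum*: final consonant = /m/, voiced → -lep → *tindumlep*.
The final sound of the plural form *tindumlep* is /p/, which is a consonant, so the genitive suffix is -uw, giving *tindumlepuw*.
Since the last vowel of the genitive form *tindumlepuw* is /u/ (a rounded vowel), it takes -lov, giving *tindumlepuwlov*.

tindumlepuwlov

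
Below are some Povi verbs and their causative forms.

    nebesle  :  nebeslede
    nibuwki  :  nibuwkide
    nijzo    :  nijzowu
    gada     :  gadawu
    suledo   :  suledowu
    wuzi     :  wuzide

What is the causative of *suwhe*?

suwhede

Looking at the last vowel of each stem: -de when the last vowel of the stem is a front vowel (*nebesle*, *nibuwki*, *wuzi*); -wu when the last vowel of the stem is a back vowel (*nijzo*, *gada*, *suledo*).
*suwhe* — last vowel /e/ (a front vowel) → -de → *suwhede*.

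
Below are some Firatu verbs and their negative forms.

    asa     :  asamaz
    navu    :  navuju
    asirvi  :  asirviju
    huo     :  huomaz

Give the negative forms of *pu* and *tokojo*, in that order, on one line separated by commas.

The pattern is height harmony: -ju when the last vowel of the stem is a high vowel (*navu*, *asirvi*); -maz when the last vowel of the stem is a non-high vowel (*asa*, *huo*).
The last vowel of *pu* is /u/, which is a high vowel, so the suffix is -ju, giving *puju*.
*tokojo* — last vowel /o/ (a non-high vowel) → -maz → *tokojomaz*.

puju, tokojomaz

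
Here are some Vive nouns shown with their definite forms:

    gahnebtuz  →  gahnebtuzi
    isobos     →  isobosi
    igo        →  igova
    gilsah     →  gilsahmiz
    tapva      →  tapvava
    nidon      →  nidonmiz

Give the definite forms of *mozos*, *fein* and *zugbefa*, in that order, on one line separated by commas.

The alternation tracks the final sound of the stem — -i when the stem ends in a sibilant (*gahnebtuz*, *isobos*); -miz when the stem ends in a non-sibilant consonant (*gilsah*, *nidon*); -va when the stem ends in a vowel (*igo*, *tapva*).
Since the final sound of *mozos* is /s/ (a sibilant), it takes -i, giving *mozosi*.
The final sound of *fein* is /n/, which is a non-sibilant consonant, so the suffix is -miz, giving *feinmiz*.
Since the final sound of *zugbefa* is /a/ (a vowel), it takes -va, giving *zugbefava*.

mozosi, feinmiz, zugbefava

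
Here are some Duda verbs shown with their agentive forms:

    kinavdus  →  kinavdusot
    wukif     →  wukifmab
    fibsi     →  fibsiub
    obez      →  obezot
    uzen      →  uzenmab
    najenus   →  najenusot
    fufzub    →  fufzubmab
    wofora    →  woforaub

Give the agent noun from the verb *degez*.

degezot

Looking at the final sound of each stem: -ot when the stem ends in a sibilant (*kinavdus*, *obez*, *najenus*); -mab when the stem ends in a non-sibilant consonant (*wukif*, *uzen*, *fufzub*); -ub when the stem ends in a vowel (*fibsi*, *wofora*).
Since the final sound of *degez* is /z/ (a sibilant), it takes -ot, giving *degezot*.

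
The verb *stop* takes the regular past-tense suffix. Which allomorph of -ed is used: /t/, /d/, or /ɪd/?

/t/

The stem *stop* ends in a voiceless consonant other than /t/.
The -ed suffix is realized as /ɪd/ after /t, d/; as /t/ after other voiceless consonants; and as /d/ after other voiced sounds.
So -ed on *stop* is pronounced /t/.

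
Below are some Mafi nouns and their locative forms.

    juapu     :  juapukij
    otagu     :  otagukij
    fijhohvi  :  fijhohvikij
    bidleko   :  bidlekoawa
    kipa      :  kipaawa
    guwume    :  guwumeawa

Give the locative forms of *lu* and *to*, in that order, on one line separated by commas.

lukij, toawa

The alternation tracks the last vowel of the stem — -kij when the last vowel of the stem is a high vowel (*juapu*, *otagu*, *fijhohvi*); -awa when the last vowel of the stem is a non-high vowel (*bidleko*, *kipa*, *guwume*).
The last vowel of *lu* is /u/, which is a high vowel, so the suffix is -kij, giving *lukij*.
Since the last vowel of *to* is /o/ (a non-high vowel), it takes -awa, giving *toawa*.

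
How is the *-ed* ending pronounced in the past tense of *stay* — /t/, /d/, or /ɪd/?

The stem *stay* ends in a voiced sound other than /d/.
The -ed suffix is realized as /ɪd/ after /t, d/; as /t/ after other voiceless consonants; and as /d/ after other voiced sounds.
So -ed on *stay* is pronounced /d/.

/d/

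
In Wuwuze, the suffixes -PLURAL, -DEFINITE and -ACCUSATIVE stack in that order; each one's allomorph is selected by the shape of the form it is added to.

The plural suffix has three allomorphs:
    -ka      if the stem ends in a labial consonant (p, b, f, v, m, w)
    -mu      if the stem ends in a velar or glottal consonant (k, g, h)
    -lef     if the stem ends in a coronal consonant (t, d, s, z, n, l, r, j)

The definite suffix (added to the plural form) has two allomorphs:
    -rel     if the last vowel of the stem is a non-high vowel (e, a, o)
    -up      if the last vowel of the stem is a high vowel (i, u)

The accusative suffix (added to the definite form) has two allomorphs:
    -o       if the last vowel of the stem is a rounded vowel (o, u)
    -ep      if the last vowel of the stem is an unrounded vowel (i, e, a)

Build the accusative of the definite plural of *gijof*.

gijofkarelep

Since the final consonant of *gijof* is /f/ (labial), it takes -ka, giving *gijofka*.
The plural form *gijofka*: last vowel = /a/, a non-high vowel → -rel → *gijofkarel*.
The last vowel of the definite form *gijofkarel* is /e/, which is an unrounded vowel, so the accusative suffix is -ep, giving *gijofkarelep*.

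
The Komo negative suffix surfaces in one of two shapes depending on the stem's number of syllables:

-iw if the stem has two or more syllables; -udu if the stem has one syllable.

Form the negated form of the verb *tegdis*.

tegdisiw

With 2 syllables, *tegdis* takes -iw → *tegdisiw*.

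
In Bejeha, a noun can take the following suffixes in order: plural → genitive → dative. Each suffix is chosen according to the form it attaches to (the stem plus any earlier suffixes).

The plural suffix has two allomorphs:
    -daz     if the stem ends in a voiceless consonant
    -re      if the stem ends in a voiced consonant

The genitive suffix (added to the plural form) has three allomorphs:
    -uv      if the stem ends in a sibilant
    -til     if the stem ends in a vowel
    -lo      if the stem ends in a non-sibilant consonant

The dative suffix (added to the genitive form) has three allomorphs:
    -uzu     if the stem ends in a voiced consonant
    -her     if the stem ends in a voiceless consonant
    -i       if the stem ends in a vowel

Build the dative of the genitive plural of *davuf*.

Since the final consonant of *davuf* is /f/ (voiceless), it takes -daz, giving *davufdaz*.
The plural form *davufdaz* — final sound /z/ (a sibilant) → -uv → *davufdazuv*.
The genitive form *davufdazuv* — final sound /v/ (a voiced consonant) → -uzu → *davufdazuvuzu*.

davufdazuvuzu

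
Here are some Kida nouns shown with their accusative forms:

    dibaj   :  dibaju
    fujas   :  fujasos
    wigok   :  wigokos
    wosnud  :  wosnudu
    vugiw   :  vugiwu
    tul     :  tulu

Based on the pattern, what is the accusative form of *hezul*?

hezulu

The suffix is conditioned by the final consonant: -os when the stem ends in a voiceless consonant (*fujas*, *wigok*); -u when the stem ends in a voiced consonant (*dibaj*, *wosnud*, *vugiw*, *tul*).
*hezul*: final consonant = /l/, voiced → -u → *hezulu*.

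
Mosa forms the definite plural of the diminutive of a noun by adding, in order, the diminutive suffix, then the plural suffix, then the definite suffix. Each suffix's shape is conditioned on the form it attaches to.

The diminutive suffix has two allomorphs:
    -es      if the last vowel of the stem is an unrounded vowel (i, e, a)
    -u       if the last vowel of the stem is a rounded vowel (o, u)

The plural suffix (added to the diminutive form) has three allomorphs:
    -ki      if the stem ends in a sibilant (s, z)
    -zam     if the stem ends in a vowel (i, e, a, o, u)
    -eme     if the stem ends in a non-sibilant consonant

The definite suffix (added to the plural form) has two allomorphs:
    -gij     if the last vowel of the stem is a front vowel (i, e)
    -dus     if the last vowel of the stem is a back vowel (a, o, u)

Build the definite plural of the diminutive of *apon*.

aponuzamdus

*apon*: last vowel = /o/, a rounded vowel → -u → *aponu*.
The diminutive form *aponu* — final sound /u/ (a vowel) → -zam → *aponuzam*.
The plural form *aponuzam* — last vowel /a/ (a back vowel) → -dus → *aponuzamdus*.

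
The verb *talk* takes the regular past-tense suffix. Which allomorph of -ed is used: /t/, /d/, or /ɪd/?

/t/

The stem *talk* ends in a voiceless consonant other than /t/.
The -ed suffix is realized as /ɪd/ after /t, d/; as /t/ after other voiceless consonants; and as /d/ after other voiced sounds.
So -ed on *talk* is pronounced /t/.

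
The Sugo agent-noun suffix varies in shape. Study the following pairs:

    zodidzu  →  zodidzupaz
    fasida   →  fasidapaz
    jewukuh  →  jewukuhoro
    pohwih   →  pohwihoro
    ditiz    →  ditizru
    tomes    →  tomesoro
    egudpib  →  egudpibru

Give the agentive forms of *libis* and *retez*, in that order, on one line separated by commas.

Looking at the final sound of each stem: -oro when the stem ends in a voiceless consonant (*jewukuh*, *pohwih*, *tomes*); -ru when the stem ends in a voiced consonant (*ditiz*, *egudpib*); -paz when the stem ends in a vowel (*zodidzu*, *fasida*).
Since the final sound of *libis* is /s/ (a voiceless consonant), it takes -oro, giving *libisoro*.
Since the final sound of *retez* is /z/ (a voiced consonant), it takes -ru, giving *retezru*.

libisoro, retezru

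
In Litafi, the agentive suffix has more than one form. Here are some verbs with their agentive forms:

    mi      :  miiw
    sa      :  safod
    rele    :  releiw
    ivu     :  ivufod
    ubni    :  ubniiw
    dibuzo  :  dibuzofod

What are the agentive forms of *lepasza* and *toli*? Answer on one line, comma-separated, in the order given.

lepaszafod, toliiw

The suffix is conditioned by the last vowel: -iw when the last vowel of the stem is a front vowel (*mi*, *rele*, *ubni*); -fod when the last vowel of the stem is a back vowel (*sa*, *ivu*, *dibuzo*).
Since the last vowel of *lepasza* is /a/ (a back vowel), it takes -fod, giving *lepaszafod*.
*toli* — last vowel /i/ (a front vowel) → -iw → *toliiw*.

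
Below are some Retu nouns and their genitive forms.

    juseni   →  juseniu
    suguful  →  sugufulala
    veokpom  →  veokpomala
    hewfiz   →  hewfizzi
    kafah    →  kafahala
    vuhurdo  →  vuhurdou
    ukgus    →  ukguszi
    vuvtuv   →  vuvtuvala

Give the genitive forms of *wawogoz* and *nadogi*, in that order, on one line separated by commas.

The alternation tracks the final sound of the stem — -zi when the stem ends in a sibilant (*hewfiz*, *ukgus*); -ala when the stem ends in a non-sibilant consonant (*suguful*, *veokpom*, *kafah*, *vuvtuv*); -u when the stem ends in a vowel (*juseni*, *vuhurdo*).
Since the final sound of *wawogoz* is /z/ (a sibilant), it takes -zi, giving *wawogozzi*.
Since the final sound of *nadogi* is /i/ (a vowel), it takes -u, giving *nadogiu*.

wawogozzi, nadogiu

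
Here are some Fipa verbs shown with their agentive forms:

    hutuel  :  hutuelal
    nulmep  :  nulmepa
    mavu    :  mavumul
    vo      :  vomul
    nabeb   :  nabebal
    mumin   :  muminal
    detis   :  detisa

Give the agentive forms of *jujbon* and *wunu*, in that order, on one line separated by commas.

The alternation tracks the final sound of the stem — -a when the stem ends in a voiceless consonant (*nulmep*, *detis*); -al when the stem ends in a voiced consonant (*hutuel*, *nabeb*, *mumin*); -mul when the stem ends in a vowel (*mavu*, *vo*).
The final sound of *jujbon* is /n/, which is a voiced consonant, so the suffix is -al, giving *jujbonal*.
The final sound of *wunu* is /u/, which is a vowel, so the suffix is -mul, giving *wunumul*.

jujbonal, wunumul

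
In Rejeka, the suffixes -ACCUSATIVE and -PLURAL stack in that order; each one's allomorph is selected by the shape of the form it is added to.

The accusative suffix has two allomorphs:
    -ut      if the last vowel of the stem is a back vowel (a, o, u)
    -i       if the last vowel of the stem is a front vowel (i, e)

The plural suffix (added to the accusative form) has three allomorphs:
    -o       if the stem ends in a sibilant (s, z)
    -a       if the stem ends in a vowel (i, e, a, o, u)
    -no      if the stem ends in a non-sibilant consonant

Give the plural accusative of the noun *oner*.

Since the last vowel of *oner* is /e/ (a front vowel), it takes -i, giving *oneri*.
The final sound of the accusative form *oneri* is /i/, which is a vowel, so the plural suffix is -a, giving *oneria*.

oneria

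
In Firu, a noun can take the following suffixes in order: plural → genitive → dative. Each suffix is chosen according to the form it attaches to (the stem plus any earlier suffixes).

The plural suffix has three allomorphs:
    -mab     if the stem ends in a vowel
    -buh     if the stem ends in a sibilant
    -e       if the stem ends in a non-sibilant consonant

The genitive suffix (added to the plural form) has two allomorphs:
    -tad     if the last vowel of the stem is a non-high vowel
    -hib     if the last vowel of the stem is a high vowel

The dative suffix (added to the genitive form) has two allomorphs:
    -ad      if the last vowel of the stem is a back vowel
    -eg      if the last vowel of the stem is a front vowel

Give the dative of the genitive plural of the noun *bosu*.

*bosu* — final sound /u/ (a vowel) → -mab → *bosumab*.
The plural form *bosumab*: last vowel = /a/, a non-high vowel → -tad → *bosumabtad*.
Since the last vowel of the genitive form *bosumabtad* is /a/ (a back vowel), it takes -ad, giving *bosumabtadad*.

bosumabtadad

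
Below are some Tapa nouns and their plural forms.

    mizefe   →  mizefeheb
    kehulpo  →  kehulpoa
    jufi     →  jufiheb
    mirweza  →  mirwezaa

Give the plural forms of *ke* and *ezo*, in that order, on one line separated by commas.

keheb, ezoa

The alternation tracks the last vowel of the stem — -heb when the last vowel of the stem is a front vowel (*mizefe*, *jufi*); -a when the last vowel of the stem is a back vowel (*kehulpo*, *mirweza*).
The last vowel of *ke* is /e/, which is a front vowel, so the suffix is -heb, giving *keheb*.
*ezo* — last vowel /o/ (a back vowel) → -a → *ezoa*.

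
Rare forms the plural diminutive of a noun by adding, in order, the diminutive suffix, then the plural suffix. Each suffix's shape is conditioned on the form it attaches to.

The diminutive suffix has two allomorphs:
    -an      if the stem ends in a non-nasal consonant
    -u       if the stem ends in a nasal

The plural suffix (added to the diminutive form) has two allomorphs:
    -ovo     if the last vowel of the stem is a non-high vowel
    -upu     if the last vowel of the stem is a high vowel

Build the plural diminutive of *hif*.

Since the final consonant of *hif* is /f/ (non-nasal), it takes -an, giving *hifan*.
Since the last vowel of the diminutive form *hifan* is /a/ (a non-high vowel), it takes -ovo, giving *hifanovo*.

hifanovo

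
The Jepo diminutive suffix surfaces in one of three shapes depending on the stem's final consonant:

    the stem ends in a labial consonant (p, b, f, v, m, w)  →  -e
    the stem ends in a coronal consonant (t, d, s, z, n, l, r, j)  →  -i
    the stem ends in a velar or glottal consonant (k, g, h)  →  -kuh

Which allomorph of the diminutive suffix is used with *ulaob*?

Since the final consonant of *ulaob* is /b/ (labial), it takes -e.

-e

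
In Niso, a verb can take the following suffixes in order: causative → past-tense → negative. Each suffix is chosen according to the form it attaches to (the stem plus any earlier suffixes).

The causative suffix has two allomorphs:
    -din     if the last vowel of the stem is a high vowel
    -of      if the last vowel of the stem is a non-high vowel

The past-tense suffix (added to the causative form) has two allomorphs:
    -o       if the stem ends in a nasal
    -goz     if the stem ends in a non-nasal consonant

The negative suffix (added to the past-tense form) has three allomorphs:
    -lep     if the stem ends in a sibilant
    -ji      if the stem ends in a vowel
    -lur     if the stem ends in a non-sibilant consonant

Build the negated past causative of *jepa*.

jepaofgozlep

*jepa*: last vowel = /a/, a non-high vowel → -of → *jepaof*.
The causative form *jepaof*: final consonant = /f/, non-nasal → -goz → *jepaofgoz*.
The final sound of the past-tense form *jepaofgoz* is /z/, which is a sibilant, so the negative suffix is -lep, giving *jepaofgozlep*.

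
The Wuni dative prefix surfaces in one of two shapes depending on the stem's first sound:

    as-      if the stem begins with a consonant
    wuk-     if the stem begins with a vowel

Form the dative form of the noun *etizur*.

*etizur* — first sound /e/ (a vowel) → wuk- → *wuketizur*.

wuketizur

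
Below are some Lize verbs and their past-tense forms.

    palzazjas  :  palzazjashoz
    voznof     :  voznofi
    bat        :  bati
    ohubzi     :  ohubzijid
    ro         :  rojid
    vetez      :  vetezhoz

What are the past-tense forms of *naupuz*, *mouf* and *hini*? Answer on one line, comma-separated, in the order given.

The suffix is conditioned by the final sound: -hoz when the stem ends in a sibilant (*palzazjas*, *vetez*); -i when the stem ends in a non-sibilant consonant (*voznof*, *bat*); -jid when the stem ends in a vowel (*ohubzi*, *ro*).
The final sound of *naupuz* is /z/, which is a sibilant, so the suffix is -hoz, giving *naupuzhoz*.
*mouf*: final sound = /f/, a non-sibilant consonant → -i → *moufi*.
The final sound of *hini* is /i/, which is a vowel, so the suffix is -jid, giving *hinijid*.

naupuzhoz, moufi, hinijid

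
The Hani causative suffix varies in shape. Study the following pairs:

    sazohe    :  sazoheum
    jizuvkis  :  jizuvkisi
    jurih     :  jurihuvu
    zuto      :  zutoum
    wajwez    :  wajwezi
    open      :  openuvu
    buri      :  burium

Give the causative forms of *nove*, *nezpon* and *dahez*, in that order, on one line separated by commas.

The alternation tracks the final sound of the stem — -i when the stem ends in a sibilant (*jizuvkis*, *wajwez*); -uvu when the stem ends in a non-sibilant consonant (*jurih*, *open*); -um when the stem ends in a vowel (*sazohe*, *zuto*, *buri*).
*nove* — final sound /e/ (a vowel) → -um → *noveum*.
Since the final sound of *nezpon* is /n/ (a non-sibilant consonant), it takes -uvu, giving *nezponuvu*.
Since the final sound of *dahez* is /z/ (a sibilant), it takes -i, giving *dahezi*.

noveum, nezponuvu, dahezi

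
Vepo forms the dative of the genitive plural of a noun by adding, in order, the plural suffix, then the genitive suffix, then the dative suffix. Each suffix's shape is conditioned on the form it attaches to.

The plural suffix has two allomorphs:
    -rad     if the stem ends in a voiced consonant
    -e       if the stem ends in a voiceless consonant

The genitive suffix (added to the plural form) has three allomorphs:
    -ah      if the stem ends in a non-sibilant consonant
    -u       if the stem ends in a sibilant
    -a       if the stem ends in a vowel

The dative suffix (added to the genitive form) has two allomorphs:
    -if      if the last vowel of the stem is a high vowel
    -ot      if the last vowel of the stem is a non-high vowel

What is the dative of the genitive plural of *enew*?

enewradahot

*enew*: final consonant = /w/, voiced → -rad → *enewrad*.
Since the final sound of the plural form *enewrad* is /d/ (a non-sibilant consonant), it takes -ah, giving *enewradah*.
The last vowel of the genitive form *enewradah* is /a/, which is a non-high vowel, so the dative suffix is -ot, giving *enewradahot*.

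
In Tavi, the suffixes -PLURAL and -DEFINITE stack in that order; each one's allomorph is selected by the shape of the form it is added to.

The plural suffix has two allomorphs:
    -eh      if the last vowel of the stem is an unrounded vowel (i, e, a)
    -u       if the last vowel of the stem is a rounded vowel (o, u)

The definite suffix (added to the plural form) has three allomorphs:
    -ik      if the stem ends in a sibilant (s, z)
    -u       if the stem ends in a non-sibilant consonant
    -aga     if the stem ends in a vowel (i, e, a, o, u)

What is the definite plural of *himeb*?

*himeb* — last vowel /e/ (an unrounded vowel) → -eh → *himebeh*.
The final sound of the plural form *himebeh* is /h/, which is a non-sibilant consonant, so the definite suffix is -u, giving *himebehu*.

himebehu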